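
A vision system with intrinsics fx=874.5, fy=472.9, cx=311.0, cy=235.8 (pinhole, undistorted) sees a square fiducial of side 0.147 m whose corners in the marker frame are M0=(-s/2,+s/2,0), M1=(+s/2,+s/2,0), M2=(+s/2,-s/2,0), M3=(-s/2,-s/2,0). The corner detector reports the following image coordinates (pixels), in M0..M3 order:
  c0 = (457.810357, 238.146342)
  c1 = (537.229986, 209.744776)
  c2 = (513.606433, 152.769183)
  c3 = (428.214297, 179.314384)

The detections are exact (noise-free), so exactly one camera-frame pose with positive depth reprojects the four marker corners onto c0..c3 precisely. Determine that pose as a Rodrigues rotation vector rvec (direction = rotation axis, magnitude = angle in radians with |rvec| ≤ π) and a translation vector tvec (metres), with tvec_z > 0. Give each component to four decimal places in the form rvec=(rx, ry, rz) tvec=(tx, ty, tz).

Intrinsics K: fx=874.5, fy=472.9, cx=311.0, cy=235.8
Marker side s = 0.147 m; corners in marker frame (Z=0):
  M0 = (-0.0735, +0.0735, 0)
  M1 = (+0.0735, +0.0735, 0)
  M2 = (+0.0735, -0.0735, 0)
  M3 = (-0.0735, -0.0735, 0)
Detected image corners:
  c0 = (457.810357, 238.146342) px
  c1 = (537.229986, 209.744776) px
  c2 = (513.606433, 152.769183) px
  c3 = (428.214297, 179.314384) px
Planar DLT: solve 8×8 A·h = b for H (H[2,2]=1):
  H  [+749.83407 +357.88312 +485.76068]
  H  [-110.63251 +465.18022 +195.37775]
  H  [+0.39197 +0.36647 +1.00000]
B = K⁻¹H; ‖b₁‖=0.923908, ‖b₂‖=0.923908; λ = 2/(‖b₁‖+‖b₂‖) = 1.082359, sign → tz>0 ⇒ λ=+1.082359
r₁ = λ·B[:,0] = (+0.77718,-0.46475,+0.42425); r₂ = λ·B[:,1] = (+0.30189,+0.86691,+0.39665)
r₃ = r₁×r₂ = (-0.55213,-0.18019,+0.81405); SVD([r₁ r₂ r₃]) → R = UVᵀ:
  R  [+0.77718 +0.30189 -0.55213]
  R  [-0.46475 +0.86691 -0.18019]
  R  [+0.42425 +0.39665 +0.81405]
t = (+0.21630, -0.09252, +1.08236) m
tr R = 2.458147; θ = arccos((tr R − 1)/2) = 0.753829 rad = 43.191°
axis k = ((R−Rᵀ)₃₂, (R−Rᵀ)₁₃, (R−Rᵀ)₂₁) / (2 sinθ) = (+0.421401, -0.713275, -0.560053)
rvec = θ·k = (+0.317665, -0.537688, -0.422185)

rvec=(0.3177, -0.5377, -0.4222) tvec=(0.2163, -0.0925, 1.0824)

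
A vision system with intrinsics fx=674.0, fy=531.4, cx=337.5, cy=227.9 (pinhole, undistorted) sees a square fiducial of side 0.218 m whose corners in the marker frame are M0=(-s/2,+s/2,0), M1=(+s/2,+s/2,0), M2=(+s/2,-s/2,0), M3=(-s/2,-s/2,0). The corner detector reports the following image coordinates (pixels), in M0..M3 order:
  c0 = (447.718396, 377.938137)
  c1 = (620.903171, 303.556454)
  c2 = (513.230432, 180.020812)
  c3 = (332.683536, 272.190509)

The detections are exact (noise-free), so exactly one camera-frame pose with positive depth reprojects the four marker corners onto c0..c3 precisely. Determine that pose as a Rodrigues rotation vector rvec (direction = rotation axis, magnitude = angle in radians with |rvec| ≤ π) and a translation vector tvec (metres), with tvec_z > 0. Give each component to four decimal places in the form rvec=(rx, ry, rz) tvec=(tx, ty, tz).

Intrinsics K: fx=674.0, fy=531.4, cx=337.5, cy=227.9
Marker side s = 0.218 m; corners in marker frame (Z=0):
  M0 = (-0.1090, +0.1090, 0)
  M1 = (+0.1090, +0.1090, 0)
  M2 = (+0.1090, -0.1090, 0)
  M3 = (-0.1090, -0.1090, 0)
Detected image corners:
  c0 = (447.718396, 377.938137) px
  c1 = (620.903171, 303.556454) px
  c2 = (513.230432, 180.020812) px
  c3 = (332.683536, 272.190509) px
Planar DLT: solve 8×8 A·h = b for H (H[2,2]=1):
  H  [+622.29668 +721.40690 +477.50481]
  H  [-491.49688 +648.41587 +287.95091]
  H  [-0.39322 +0.43851 +1.00000]
B = K⁻¹H; ‖b₁‖=1.407619, ‖b₂‖=1.407619; λ = 2/(‖b₁‖+‖b₂‖) = 0.710420, sign → tz>0 ⇒ λ=+0.710420
r₁ = λ·B[:,0] = (+0.79580,-0.53727,-0.27935); r₂ = λ·B[:,1] = (+0.60439,+0.73325,+0.31153)
r₃ = r₁×r₂ = (+0.03746,-0.41675,+0.90825); SVD([r₁ r₂ r₃]) → R = UVᵀ:
  R  [+0.79580 +0.60439 +0.03746]
  R  [-0.53727 +0.73325 -0.41675]
  R  [-0.27935 +0.31153 +0.90825]
t = (+0.14757, +0.08028, +0.71042) m
tr R = 2.437306; θ = arccos((tr R − 1)/2) = 0.768933 rad = 44.057°
axis k = ((R−Rᵀ)₃₂, (R−Rᵀ)₁₃, (R−Rᵀ)₂₁) / (2 sinθ) = (+0.523663, +0.227800, -0.820905)
rvec = θ·k = (+0.402662, +0.175163, -0.631221)

rvec=(0.4027, 0.1752, -0.6312) tvec=(0.1476, 0.0803, 0.7104)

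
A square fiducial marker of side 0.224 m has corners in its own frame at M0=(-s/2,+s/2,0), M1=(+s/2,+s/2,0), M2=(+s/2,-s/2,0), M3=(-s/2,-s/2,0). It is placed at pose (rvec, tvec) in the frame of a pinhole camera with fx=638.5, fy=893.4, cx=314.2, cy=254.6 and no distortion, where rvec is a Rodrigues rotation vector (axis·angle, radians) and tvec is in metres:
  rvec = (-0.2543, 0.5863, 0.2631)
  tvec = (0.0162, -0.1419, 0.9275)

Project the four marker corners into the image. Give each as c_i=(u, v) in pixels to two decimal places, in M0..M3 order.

Intrinsics K: fx=638.5, fy=893.4, cx=314.2, cy=254.6
Marker side s = 0.224 m; corners in marker frame (Z=0):
  M0 = (-0.1120, +0.1120, 0)
  M1 = (+0.1120, +0.1120, 0)
  M2 = (+0.1120, -0.1120, 0)
  M3 = (-0.1120, -0.1120, 0)
rvec = (-0.2543, 0.5863, 0.2631), |rvec| = θ = 0.69111 rad = 39.598°
Rodrigues: sinθ=0.63740, 1−cosθ=0.22946; R = I + sinθ·[k]× + (1−cosθ)·[k]×²:
    [+0.80160 -0.31428 +0.50859]
    [+0.17102 +0.93568 +0.30864]
    [-0.57287 -0.16043 +0.80379]
t = (0.0162, -0.1419, 0.9275) m
M0: Pc = R·M0+t = (-0.10878, -0.05626, +0.97369); u = 638.5·(-0.10878)/0.97369 + 314.2 = 242.8683, v = 893.4·(-0.05626)/0.97369 + 254.6 = 202.9806
M1: Pc = R·M1+t = (+0.07078, -0.01795, +0.84537); u = 638.5·(+0.07078)/0.84537 + 314.2 = 367.6599, v = 893.4·(-0.01795)/0.84537 + 254.6 = 235.6306
M2: Pc = R·M2+t = (+0.14118, -0.22754, +0.88131); u = 638.5·(+0.14118)/0.88131 + 314.2 = 416.4830, v = 893.4·(-0.22754)/0.88131 + 254.6 = 23.9362
M3: Pc = R·M3+t = (-0.03838, -0.26585, +1.00963); u = 638.5·(-0.03838)/1.00963 + 314.2 = 289.9277, v = 893.4·(-0.26585)/1.00963 + 254.6 = 19.3546

c0=(242.87, 202.98) c1=(367.66, 235.63) c2=(416.48, 23.94) c3=(289.93, 19.35)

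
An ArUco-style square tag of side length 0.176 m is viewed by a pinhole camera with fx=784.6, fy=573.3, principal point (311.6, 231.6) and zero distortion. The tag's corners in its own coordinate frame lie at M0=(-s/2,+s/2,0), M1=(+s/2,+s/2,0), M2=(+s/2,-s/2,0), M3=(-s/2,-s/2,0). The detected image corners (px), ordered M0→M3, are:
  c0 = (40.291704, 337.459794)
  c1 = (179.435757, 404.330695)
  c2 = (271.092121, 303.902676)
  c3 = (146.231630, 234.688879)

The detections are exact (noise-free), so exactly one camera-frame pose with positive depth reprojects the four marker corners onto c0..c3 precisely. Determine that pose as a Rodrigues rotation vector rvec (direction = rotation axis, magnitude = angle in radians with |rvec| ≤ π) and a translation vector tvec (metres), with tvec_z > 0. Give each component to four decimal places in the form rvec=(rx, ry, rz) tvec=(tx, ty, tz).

Intrinsics K: fx=784.6, fy=573.3, cx=311.6, cy=231.6
Marker side s = 0.176 m; corners in marker frame (Z=0):
  M0 = (-0.0880, +0.0880, 0)
  M1 = (+0.0880, +0.0880, 0)
  M2 = (+0.0880, -0.0880, 0)
  M3 = (-0.0880, -0.0880, 0)
Detected image corners:
  c0 = (40.291704, 337.459794) px
  c1 = (179.435757, 404.330695) px
  c2 = (271.092121, 303.902676) px
  c3 = (146.231630, 234.688879) px
Planar DLT: solve 8×8 A·h = b for H (H[2,2]=1):
  H  [+806.36449 -614.88202 +162.85902]
  H  [+502.53491 +466.87763 +319.63918]
  H  [+0.36155 -0.34421 +1.00000]
B = K⁻¹H; ‖b₁‖=1.202533, ‖b₂‖=1.202533; λ = 2/(‖b₁‖+‖b₂‖) = 0.831578, sign → tz>0 ⇒ λ=+0.831578
r₁ = λ·B[:,0] = (+0.73524,+0.60748,+0.30065); r₂ = λ·B[:,1] = (-0.53802,+0.79284,-0.28624)
r₃ = r₁×r₂ = (-0.41225,+0.04870,+0.90977); SVD([r₁ r₂ r₃]) → R = UVᵀ:
  R  [+0.73524 -0.53802 -0.41225]
  R  [+0.60748 +0.79284 +0.04870]
  R  [+0.30065 -0.28624 +0.90977]
t = (-0.15765, +0.12770, +0.83158) m
tr R = 2.437854; θ = arccos((tr R − 1)/2) = 0.768539 rad = 44.034°
axis k = ((R−Rᵀ)₃₂, (R−Rᵀ)₁₃, (R−Rᵀ)₂₁) / (2 sinθ) = (-0.240931, -0.512819, +0.823996)
rvec = θ·k = (-0.185165, -0.394122, +0.633273)

rvec=(-0.1852, -0.3941, 0.6333) tvec=(-0.1576, 0.1277, 0.8316)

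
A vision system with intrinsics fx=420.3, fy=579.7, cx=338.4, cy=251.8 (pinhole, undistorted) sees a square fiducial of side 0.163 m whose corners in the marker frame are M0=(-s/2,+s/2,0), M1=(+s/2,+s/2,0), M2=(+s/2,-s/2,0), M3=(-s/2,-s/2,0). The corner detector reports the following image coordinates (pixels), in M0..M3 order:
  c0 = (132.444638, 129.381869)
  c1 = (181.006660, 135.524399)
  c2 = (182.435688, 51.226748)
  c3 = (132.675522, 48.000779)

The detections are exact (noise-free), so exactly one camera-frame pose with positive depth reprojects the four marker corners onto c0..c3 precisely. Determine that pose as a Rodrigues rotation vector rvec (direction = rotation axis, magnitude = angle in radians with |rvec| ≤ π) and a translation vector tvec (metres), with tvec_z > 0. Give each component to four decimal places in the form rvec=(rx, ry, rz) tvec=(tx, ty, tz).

rvec=(0.1587, 0.2773, 0.1117) tvec=(-0.5075, -0.3246, 1.1739)

Intrinsics K: fx=420.3, fy=579.7, cx=338.4, cy=251.8
Marker side s = 0.163 m; corners in marker frame (Z=0):
  M0 = (-0.0815, +0.0815, 0)
  M1 = (+0.0815, +0.0815, 0)
  M2 = (+0.0815, -0.0815, 0)
  M3 = (-0.0815, -0.0815, 0)
Detected image corners:
  c0 = (132.444638, 129.381869) px
  c1 = (181.006660, 135.524399) px
  c2 = (182.435688, 51.226748) px
  c3 = (132.675522, 48.000779) px
Planar DLT: solve 8×8 A·h = b for H (H[2,2]=1):
  H  [+266.32138 +17.87623 +156.68648]
  H  [+8.43090 +521.32021 +91.48260]
  H  [-0.22424 +0.14573 +1.00000]
B = K⁻¹H; ‖b₁‖=0.851890, ‖b₂‖=0.851890; λ = 2/(‖b₁‖+‖b₂‖) = 1.173861, sign → tz>0 ⇒ λ=+1.173861
r₁ = λ·B[:,0] = (+0.95574,+0.13141,-0.26322); r₂ = λ·B[:,1] = (-0.08781,+0.98134,+0.17107)
r₃ = r₁×r₂ = (+0.28079,-0.14039,+0.94945); SVD([r₁ r₂ r₃]) → R = UVᵀ:
  R  [+0.95574 -0.08781 +0.28079]
  R  [+0.13141 +0.98134 -0.14039]
  R  [-0.26322 +0.17107 +0.94945]
t = (-0.50751, -0.32463, +1.17386) m
tr R = 2.886527; θ = arccos((tr R − 1)/2) = 0.338470 rad = 19.393°
axis k = ((R−Rᵀ)₃₂, (R−Rᵀ)₁₃, (R−Rᵀ)₂₁) / (2 sinθ) = (+0.469002, +0.819189, +0.330101)
rvec = θ·k = (+0.158743, +0.277271, +0.111729)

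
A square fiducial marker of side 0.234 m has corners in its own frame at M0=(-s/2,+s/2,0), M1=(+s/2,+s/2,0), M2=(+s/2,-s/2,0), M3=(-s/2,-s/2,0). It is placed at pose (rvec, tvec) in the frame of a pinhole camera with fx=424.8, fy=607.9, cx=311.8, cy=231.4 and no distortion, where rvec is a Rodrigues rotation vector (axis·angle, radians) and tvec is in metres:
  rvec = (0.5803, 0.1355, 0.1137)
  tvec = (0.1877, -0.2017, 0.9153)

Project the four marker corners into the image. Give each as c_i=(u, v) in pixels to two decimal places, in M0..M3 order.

c0=(339.42, 156.88) c1=(441.10, 176.45) c2=(469.16, 27.26) c3=(351.49, 8.62)

Intrinsics K: fx=424.8, fy=607.9, cx=311.8, cy=231.4
Marker side s = 0.234 m; corners in marker frame (Z=0):
  M0 = (-0.1170, +0.1170, 0)
  M1 = (+0.1170, +0.1170, 0)
  M2 = (+0.1170, -0.1170, 0)
  M3 = (-0.1170, -0.1170, 0)
rvec = (0.5803, 0.1355, 0.1137), |rvec| = θ = 0.60666 rad = 34.759°
Rodrigues: sinθ=0.57013, 1−cosθ=0.17844; R = I + sinθ·[k]× + (1−cosθ)·[k]×²:
    [+0.98483 -0.06873 +0.15933]
    [+0.14498 +0.83046 -0.53788]
    [-0.09535 +0.55282 +0.82782]
t = (0.1877, -0.2017, 0.9153) m
M0: Pc = R·M0+t = (+0.06443, -0.12150, +0.99114); u = 424.8·(+0.06443)/0.99114 + 311.8 = 339.4162, v = 607.9·(-0.12150)/0.99114 + 231.4 = 156.8805
M1: Pc = R·M1+t = (+0.29488, -0.08757, +0.96882); u = 424.8·(+0.29488)/0.96882 + 311.8 = 441.0976, v = 607.9·(-0.08757)/0.96882 + 231.4 = 176.4507
M2: Pc = R·M2+t = (+0.31097, -0.28190, +0.83946); u = 424.8·(+0.31097)/0.83946 + 311.8 = 469.1606, v = 607.9·(-0.28190)/0.83946 + 231.4 = 27.2603
M3: Pc = R·M3+t = (+0.08052, -0.31583, +0.86178); u = 424.8·(+0.08052)/0.86178 + 311.8 = 351.4893, v = 607.9·(-0.31583)/0.86178 + 231.4 = 8.6150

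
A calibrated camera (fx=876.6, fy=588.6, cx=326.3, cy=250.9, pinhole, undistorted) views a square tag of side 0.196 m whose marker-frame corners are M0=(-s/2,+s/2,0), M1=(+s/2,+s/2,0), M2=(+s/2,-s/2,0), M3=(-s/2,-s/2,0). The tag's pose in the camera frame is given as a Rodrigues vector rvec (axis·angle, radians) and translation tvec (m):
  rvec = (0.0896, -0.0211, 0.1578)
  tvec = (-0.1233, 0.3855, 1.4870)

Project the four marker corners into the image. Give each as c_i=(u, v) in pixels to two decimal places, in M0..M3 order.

Intrinsics K: fx=876.6, fy=588.6, cx=326.3, cy=250.9
Marker side s = 0.196 m; corners in marker frame (Z=0):
  M0 = (-0.0980, +0.0980, 0)
  M1 = (+0.0980, +0.0980, 0)
  M2 = (+0.0980, -0.0980, 0)
  M3 = (-0.0980, -0.0980, 0)
rvec = (0.0896, -0.0211, 0.1578), |rvec| = θ = 0.18269 rad = 10.467°
Rodrigues: sinθ=0.18167, 1−cosθ=0.01664; R = I + sinθ·[k]× + (1−cosθ)·[k]×²:
    [+0.98736 -0.15787 -0.01393]
    [+0.15598 +0.98358 -0.09076]
    [+0.02803 +0.08744 +0.99578]
t = (-0.1233, 0.3855, 1.4870) m
M0: Pc = R·M0+t = (-0.23553, +0.46660, +1.49282); u = 876.6·(-0.23553)/1.49282 + 326.3 = 187.9930, v = 588.6·(+0.46660)/1.49282 + 250.9 = 434.8761
M1: Pc = R·M1+t = (-0.04201, +0.49718, +1.49832); u = 876.6·(-0.04201)/1.49832 + 326.3 = 301.7221, v = 588.6·(+0.49718)/1.49832 + 250.9 = 446.2115
M2: Pc = R·M2+t = (-0.01107, +0.30440, +1.48118); u = 876.6·(-0.01107)/1.48118 + 326.3 = 319.7499, v = 588.6·(+0.30440)/1.48118 + 250.9 = 371.8625
M3: Pc = R·M3+t = (-0.20459, +0.27382, +1.47568); u = 876.6·(-0.20459)/1.47568 + 326.3 = 204.7671, v = 588.6·(+0.27382)/1.47568 + 250.9 = 360.1187

c0=(187.99, 434.88) c1=(301.72, 446.21) c2=(319.75, 371.86) c3=(204.77, 360.12)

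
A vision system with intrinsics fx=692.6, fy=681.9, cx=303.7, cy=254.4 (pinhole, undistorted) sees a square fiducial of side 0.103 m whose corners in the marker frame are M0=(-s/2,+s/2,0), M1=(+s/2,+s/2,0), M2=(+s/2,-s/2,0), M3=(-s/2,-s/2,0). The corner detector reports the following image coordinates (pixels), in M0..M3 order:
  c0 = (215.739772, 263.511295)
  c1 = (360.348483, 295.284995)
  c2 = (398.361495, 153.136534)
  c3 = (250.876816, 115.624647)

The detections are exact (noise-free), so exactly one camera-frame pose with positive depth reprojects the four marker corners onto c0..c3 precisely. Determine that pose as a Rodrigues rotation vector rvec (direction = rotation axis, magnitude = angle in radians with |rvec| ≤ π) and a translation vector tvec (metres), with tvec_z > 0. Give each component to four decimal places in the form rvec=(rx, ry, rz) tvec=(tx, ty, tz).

Intrinsics K: fx=692.6, fy=681.9, cx=303.7, cy=254.4
Marker side s = 0.103 m; corners in marker frame (Z=0):
  M0 = (-0.0515, +0.0515, 0)
  M1 = (+0.0515, +0.0515, 0)
  M2 = (+0.0515, -0.0515, 0)
  M3 = (-0.0515, -0.0515, 0)
Detected image corners:
  c0 = (215.739772, 263.511295) px
  c1 = (360.348483, 295.284995) px
  c2 = (398.361495, 153.136534) px
  c3 = (250.876816, 115.624647) px
Planar DLT: solve 8×8 A·h = b for H (H[2,2]=1):
  H  [+1515.57189 -272.25892 +307.27736]
  H  [+402.02619 +1463.58152 +208.18688]
  H  [+0.31939 +0.27117 +1.00000]
B = K⁻¹H; ‖b₁‖=2.125645, ‖b₂‖=2.125645; λ = 2/(‖b₁‖+‖b₂‖) = 0.470445, sign → tz>0 ⇒ λ=+0.470445
r₁ = λ·B[:,0] = (+0.96356,+0.22130,+0.15025); r₂ = λ·B[:,1] = (-0.24087,+0.96214,+0.12757)
r₃ = r₁×r₂ = (-0.11633,-0.15911,+0.98038); SVD([r₁ r₂ r₃]) → R = UVᵀ:
  R  [+0.96356 -0.24087 -0.11633]
  R  [+0.22130 +0.96214 -0.15911]
  R  [+0.15025 +0.12757 +0.98038]
t = (+0.00243, -0.03188, +0.47045) m
tr R = 2.906080; θ = arccos((tr R − 1)/2) = 0.307676 rad = 17.629°
axis k = ((R−Rᵀ)₃₂, (R−Rᵀ)₁₃, (R−Rᵀ)₂₁) / (2 sinθ) = (+0.473319, -0.440136, +0.763053)
rvec = θ·k = (+0.145629, -0.135419, +0.234773)

rvec=(0.1456, -0.1354, 0.2348) tvec=(0.0024, -0.0319, 0.4704)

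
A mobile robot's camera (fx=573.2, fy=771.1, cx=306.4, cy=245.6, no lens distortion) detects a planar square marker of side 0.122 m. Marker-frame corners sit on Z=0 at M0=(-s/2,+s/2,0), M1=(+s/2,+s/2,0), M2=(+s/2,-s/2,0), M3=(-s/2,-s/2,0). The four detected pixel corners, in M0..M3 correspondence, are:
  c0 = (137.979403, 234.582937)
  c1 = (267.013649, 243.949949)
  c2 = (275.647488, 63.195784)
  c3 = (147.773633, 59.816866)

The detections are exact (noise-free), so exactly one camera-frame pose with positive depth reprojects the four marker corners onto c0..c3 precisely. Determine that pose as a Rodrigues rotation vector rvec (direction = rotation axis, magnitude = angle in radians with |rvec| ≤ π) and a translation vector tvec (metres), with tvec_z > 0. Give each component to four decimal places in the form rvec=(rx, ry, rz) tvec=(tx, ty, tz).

rvec=(-0.0534, 0.1422, 0.0571) tvec=(-0.0918, -0.0652, 0.5245)

Intrinsics K: fx=573.2, fy=771.1, cx=306.4, cy=245.6
Marker side s = 0.122 m; corners in marker frame (Z=0):
  M0 = (-0.0610, +0.0610, 0)
  M1 = (+0.0610, +0.0610, 0)
  M2 = (+0.0610, -0.0610, 0)
  M3 = (-0.0610, -0.0610, 0)
Detected image corners:
  c0 = (137.979403, 234.582937) px
  c1 = (267.013649, 243.949949) px
  c2 = (275.647488, 63.195784) px
  c3 = (147.773633, 59.816866) px
Planar DLT: solve 8×8 A·h = b for H (H[2,2]=1):
  H  [+996.38497 -94.99105 +206.06121]
  H  [+11.07763 +1442.56408 +149.82584]
  H  [-0.27276 -0.09361 +1.00000]
B = K⁻¹H; ‖b₁‖=1.906420, ‖b₂‖=1.906420; λ = 2/(‖b₁‖+‖b₂‖) = 0.524543, sign → tz>0 ⇒ λ=+0.524543
r₁ = λ·B[:,0] = (+0.98829,+0.05311,-0.14308); r₂ = λ·B[:,1] = (-0.06068,+0.99695,-0.04910)
r₃ = r₁×r₂ = (+0.14003,+0.05721,+0.98849); SVD([r₁ r₂ r₃]) → R = UVᵀ:
  R  [+0.98829 -0.06068 +0.14003]
  R  [+0.05311 +0.99695 +0.05721]
  R  [-0.14308 -0.04910 +0.98849]
t = (-0.09182, -0.06515, +0.52454) m
tr R = 2.973728; θ = arccos((tr R − 1)/2) = 0.162265 rad = 9.297°
axis k = ((R−Rᵀ)₃₂, (R−Rᵀ)₁₃, (R−Rᵀ)₂₁) / (2 sinθ) = (-0.329029, +0.876198, +0.352161)
rvec = θ·k = (-0.053390, +0.142176, +0.057143)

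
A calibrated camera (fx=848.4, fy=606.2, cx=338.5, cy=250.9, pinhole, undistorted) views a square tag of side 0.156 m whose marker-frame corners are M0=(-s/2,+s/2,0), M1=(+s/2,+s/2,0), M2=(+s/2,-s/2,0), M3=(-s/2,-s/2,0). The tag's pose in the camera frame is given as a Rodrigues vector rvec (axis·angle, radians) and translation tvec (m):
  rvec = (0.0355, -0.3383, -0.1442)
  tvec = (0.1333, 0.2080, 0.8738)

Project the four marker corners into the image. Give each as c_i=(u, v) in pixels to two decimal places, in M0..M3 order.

c0=(409.18, 461.74) c1=(541.80, 434.44) c2=(523.91, 331.79) c3=(388.77, 353.16)

Intrinsics K: fx=848.4, fy=606.2, cx=338.5, cy=250.9
Marker side s = 0.156 m; corners in marker frame (Z=0):
  M0 = (-0.0780, +0.0780, 0)
  M1 = (+0.0780, +0.0780, 0)
  M2 = (+0.0780, -0.0780, 0)
  M3 = (-0.0780, -0.0780, 0)
rvec = (0.0355, -0.3383, -0.1442), |rvec| = θ = 0.36946 rad = 21.169°
Rodrigues: sinθ=0.36111, 1−cosθ=0.06748; R = I + sinθ·[k]× + (1−cosθ)·[k]×²:
    [+0.93315 +0.13500 -0.33319]
    [-0.14688 +0.98910 -0.01058]
    [+0.32813 +0.05881 +0.94280]
t = (0.1333, 0.2080, 0.8738) m
M0: Pc = R·M0+t = (+0.07105, +0.29661, +0.85279); u = 848.4·(+0.07105)/0.85279 + 338.5 = 409.1790, v = 606.2·(+0.29661)/0.85279 + 250.9 = 461.7396
M1: Pc = R·M1+t = (+0.21662, +0.27369, +0.90398); u = 848.4·(+0.21662)/0.90398 + 338.5 = 541.7971, v = 606.2·(+0.27369)/0.90398 + 250.9 = 434.4356
M2: Pc = R·M2+t = (+0.19555, +0.11939, +0.89481); u = 848.4·(+0.19555)/0.89481 + 338.5 = 523.9131, v = 606.2·(+0.11939)/0.89481 + 250.9 = 331.7851
M3: Pc = R·M3+t = (+0.04998, +0.14231, +0.84362); u = 848.4·(+0.04998)/0.84362 + 338.5 = 388.7676, v = 606.2·(+0.14231)/0.84362 + 250.9 = 353.1576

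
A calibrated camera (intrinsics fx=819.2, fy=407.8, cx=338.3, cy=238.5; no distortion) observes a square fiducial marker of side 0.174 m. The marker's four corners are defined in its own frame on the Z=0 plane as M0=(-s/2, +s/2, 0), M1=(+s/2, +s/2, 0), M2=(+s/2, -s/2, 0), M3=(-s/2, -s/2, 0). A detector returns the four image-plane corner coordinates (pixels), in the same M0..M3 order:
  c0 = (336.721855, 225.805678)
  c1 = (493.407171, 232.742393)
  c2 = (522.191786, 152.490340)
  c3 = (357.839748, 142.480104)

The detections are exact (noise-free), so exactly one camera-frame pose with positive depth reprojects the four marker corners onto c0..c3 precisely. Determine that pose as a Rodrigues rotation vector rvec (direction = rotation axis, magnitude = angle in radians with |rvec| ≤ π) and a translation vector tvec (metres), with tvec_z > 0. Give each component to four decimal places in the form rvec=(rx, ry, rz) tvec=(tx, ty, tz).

rvec=(0.2728, -0.1470, 0.1043) tvec=(0.0946, -0.1031, 0.8589)

Intrinsics K: fx=819.2, fy=407.8, cx=338.3, cy=238.5
Marker side s = 0.174 m; corners in marker frame (Z=0):
  M0 = (-0.0870, +0.0870, 0)
  M1 = (+0.0870, +0.0870, 0)
  M2 = (+0.0870, -0.0870, 0)
  M3 = (-0.0870, -0.0870, 0)
Detected image corners:
  c0 = (336.721855, 225.805678) px
  c1 = (493.407171, 232.742393) px
  c2 = (522.191786, 152.490340) px
  c3 = (357.839748, 142.480104) px
Planar DLT: solve 8×8 A·h = b for H (H[2,2]=1):
  H  [+1000.84659 -14.12865 +428.49977]
  H  [+83.23241 +527.02243 +189.52633]
  H  [+0.18456 +0.30318 +1.00000]
B = K⁻¹H; ‖b₁‖=1.164271, ‖b₂‖=1.164271; λ = 2/(‖b₁‖+‖b₂‖) = 0.858907, sign → tz>0 ⇒ λ=+0.858907
r₁ = λ·B[:,0] = (+0.98390,+0.08259,+0.15852); r₂ = λ·B[:,1] = (-0.12235,+0.95772,+0.26041)
r₃ = r₁×r₂ = (-0.13031,-0.27561,+0.95240); SVD([r₁ r₂ r₃]) → R = UVᵀ:
  R  [+0.98390 -0.12235 -0.13031]
  R  [+0.08259 +0.95772 -0.27561]
  R  [+0.15852 +0.26041 +0.95240]
t = (+0.09457, -0.10315, +0.85891) m
tr R = 2.894008; θ = arccos((tr R − 1)/2) = 0.327020 rad = 18.737°
axis k = ((R−Rᵀ)₃₂, (R−Rᵀ)₁₃, (R−Rᵀ)₂₁) / (2 sinθ) = (+0.834335, -0.449576, +0.319010)
rvec = θ·k = (+0.272844, -0.147020, +0.104323)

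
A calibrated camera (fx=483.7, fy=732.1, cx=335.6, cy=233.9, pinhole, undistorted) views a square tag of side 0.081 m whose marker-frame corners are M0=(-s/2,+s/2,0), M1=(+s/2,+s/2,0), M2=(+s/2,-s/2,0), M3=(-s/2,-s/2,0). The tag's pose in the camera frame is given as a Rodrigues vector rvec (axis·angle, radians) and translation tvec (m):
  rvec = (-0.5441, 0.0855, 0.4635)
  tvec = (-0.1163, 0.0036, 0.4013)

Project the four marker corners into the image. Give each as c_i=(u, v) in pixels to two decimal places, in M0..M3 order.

Intrinsics K: fx=483.7, fy=732.1, cx=335.6, cy=233.9
Marker side s = 0.081 m; corners in marker frame (Z=0):
  M0 = (-0.0405, +0.0405, 0)
  M1 = (+0.0405, +0.0405, 0)
  M2 = (+0.0405, -0.0405, 0)
  M3 = (-0.0405, -0.0405, 0)
rvec = (-0.5441, 0.0855, 0.4635), |rvec| = θ = 0.71985 rad = 41.244°
Rodrigues: sinθ=0.65927, 1−cosθ=0.24810; R = I + sinθ·[k]× + (1−cosθ)·[k]×²:
    [+0.89364 -0.44677 -0.04244]
    [+0.40222 +0.75540 +0.51729]
    [-0.19905 -0.47934 +0.85476]
t = (-0.1163, 0.0036, 0.4013) m
M0: Pc = R·M0+t = (-0.17059, +0.01790, +0.38995); u = 483.7·(-0.17059)/0.38995 + 335.6 = 124.0008, v = 732.1·(+0.01790)/0.38995 + 233.9 = 267.5132
M1: Pc = R·M1+t = (-0.09820, +0.05048, +0.37383); u = 483.7·(-0.09820)/0.37383 + 335.6 = 208.5351, v = 732.1·(+0.05048)/0.37383 + 233.9 = 332.7675
M2: Pc = R·M2+t = (-0.06201, -0.01070, +0.41265); u = 483.7·(-0.06201)/0.41265 + 335.6 = 262.9095, v = 732.1·(-0.01070)/0.41265 + 233.9 = 214.9099
M3: Pc = R·M3+t = (-0.13440, -0.04328, +0.42877); u = 483.7·(-0.13440)/0.42877 + 335.6 = 183.9853, v = 732.1·(-0.04328)/0.42877 + 233.9 = 159.9962

c0=(124.00, 267.51) c1=(208.54, 332.77) c2=(262.91, 214.91) c3=(183.99, 160.00)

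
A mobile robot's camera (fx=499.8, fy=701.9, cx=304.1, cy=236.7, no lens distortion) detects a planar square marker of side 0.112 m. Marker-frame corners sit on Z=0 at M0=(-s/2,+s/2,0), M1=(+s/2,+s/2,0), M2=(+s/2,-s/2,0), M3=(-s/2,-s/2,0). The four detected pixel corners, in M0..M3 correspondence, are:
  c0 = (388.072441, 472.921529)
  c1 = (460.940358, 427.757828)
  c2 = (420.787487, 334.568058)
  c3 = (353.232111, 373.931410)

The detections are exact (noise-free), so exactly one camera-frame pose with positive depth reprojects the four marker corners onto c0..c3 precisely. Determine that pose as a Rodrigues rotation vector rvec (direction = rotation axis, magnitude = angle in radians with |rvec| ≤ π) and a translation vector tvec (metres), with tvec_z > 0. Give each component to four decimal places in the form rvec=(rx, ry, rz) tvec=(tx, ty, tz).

Intrinsics K: fx=499.8, fy=701.9, cx=304.1, cy=236.7
Marker side s = 0.112 m; corners in marker frame (Z=0):
  M0 = (-0.0560, +0.0560, 0)
  M1 = (+0.0560, +0.0560, 0)
  M2 = (+0.0560, -0.0560, 0)
  M3 = (-0.0560, -0.0560, 0)
Detected image corners:
  c0 = (388.072441, 472.921529) px
  c1 = (460.940358, 427.757828) px
  c2 = (420.787487, 334.568058) px
  c3 = (353.232111, 373.931410) px
Planar DLT: solve 8×8 A·h = b for H (H[2,2]=1):
  H  [+705.31041 +18.49613 +405.32398]
  H  [-297.44297 +543.80894 +399.96395]
  H  [+0.19582 -0.78016 +1.00000]
B = K⁻¹H; ‖b₁‖=1.395571, ‖b₂‖=1.395571; λ = 2/(‖b₁‖+‖b₂‖) = 0.716553, sign → tz>0 ⇒ λ=+0.716553
r₁ = λ·B[:,0] = (+0.92581,-0.35097,+0.14032); r₂ = λ·B[:,1] = (+0.36665,+0.74368,-0.55902)
r₃ = r₁×r₂ = (+0.09185,+0.56900,+0.81719); SVD([r₁ r₂ r₃]) → R = UVᵀ:
  R  [+0.92581 +0.36665 +0.09185]
  R  [-0.35097 +0.74368 +0.56900]
  R  [+0.14032 -0.55902 +0.81719]
t = (+0.14512, +0.16667, +0.71655) m
tr R = 2.486685; θ = arccos((tr R − 1)/2) = 0.732743 rad = 41.983°
axis k = ((R−Rᵀ)₃₂, (R−Rᵀ)₁₃, (R−Rᵀ)₂₁) / (2 sinθ) = (-0.843179, -0.036229, -0.536412)
rvec = θ·k = (-0.617833, -0.026546, -0.393052)

rvec=(-0.6178, -0.0265, -0.3931) tvec=(0.1451, 0.1667, 0.7166)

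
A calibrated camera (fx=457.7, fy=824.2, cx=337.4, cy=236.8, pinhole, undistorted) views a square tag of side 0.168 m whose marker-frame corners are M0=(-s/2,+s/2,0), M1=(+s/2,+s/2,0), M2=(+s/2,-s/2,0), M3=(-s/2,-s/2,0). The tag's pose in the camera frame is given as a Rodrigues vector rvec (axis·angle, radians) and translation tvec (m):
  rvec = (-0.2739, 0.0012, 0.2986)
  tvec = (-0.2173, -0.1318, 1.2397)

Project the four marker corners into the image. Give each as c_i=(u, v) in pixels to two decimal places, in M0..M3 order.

Intrinsics K: fx=457.7, fy=824.2, cx=337.4, cy=236.8
Marker side s = 0.168 m; corners in marker frame (Z=0):
  M0 = (-0.0840, +0.0840, 0)
  M1 = (+0.0840, +0.0840, 0)
  M2 = (+0.0840, -0.0840, 0)
  M3 = (-0.0840, -0.0840, 0)
rvec = (-0.2739, 0.0012, 0.2986), |rvec| = θ = 0.40520 rad = 23.216°
Rodrigues: sinθ=0.39420, 1−cosθ=0.08098; R = I + sinθ·[k]× + (1−cosθ)·[k]×²:
    [+0.95602 -0.29066 -0.03917]
    [+0.29033 +0.91903 +0.26664]
    [-0.04150 -0.26629 +0.96300]
t = (-0.2173, -0.1318, 1.2397) m
M0: Pc = R·M0+t = (-0.32202, -0.07899, +1.22082); u = 457.7·(-0.32202)/1.22082 + 337.4 = 216.6701, v = 824.2·(-0.07899)/1.22082 + 236.8 = 183.4723
M1: Pc = R·M1+t = (-0.16141, -0.03021, +1.21385); u = 457.7·(-0.16141)/1.21385 + 337.4 = 276.5381, v = 824.2·(-0.03021)/1.21385 + 236.8 = 216.2848
M2: Pc = R·M2+t = (-0.11258, -0.18461, +1.25858); u = 457.7·(-0.11258)/1.25858 + 337.4 = 296.4593, v = 824.2·(-0.18461)/1.25858 + 236.8 = 115.9055
M3: Pc = R·M3+t = (-0.27319, -0.23339, +1.26555); u = 457.7·(-0.27319)/1.26555 + 337.4 = 238.5979, v = 824.2·(-0.23339)/1.26555 + 236.8 = 84.8059

c0=(216.67, 183.47) c1=(276.54, 216.28) c2=(296.46, 115.91) c3=(238.60, 84.81)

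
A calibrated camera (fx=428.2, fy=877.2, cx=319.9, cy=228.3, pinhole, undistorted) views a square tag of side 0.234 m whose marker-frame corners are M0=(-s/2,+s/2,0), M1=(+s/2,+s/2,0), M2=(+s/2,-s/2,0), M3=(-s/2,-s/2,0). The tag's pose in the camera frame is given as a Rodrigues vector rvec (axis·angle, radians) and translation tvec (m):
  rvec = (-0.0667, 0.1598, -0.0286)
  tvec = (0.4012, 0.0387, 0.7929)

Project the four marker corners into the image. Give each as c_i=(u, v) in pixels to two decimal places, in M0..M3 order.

Intrinsics K: fx=428.2, fy=877.2, cx=319.9, cy=228.3
Marker side s = 0.234 m; corners in marker frame (Z=0):
  M0 = (-0.1170, +0.1170, 0)
  M1 = (+0.1170, +0.1170, 0)
  M2 = (+0.1170, -0.1170, 0)
  M3 = (-0.1170, -0.1170, 0)
rvec = (-0.0667, 0.1598, -0.0286), |rvec| = θ = 0.17551 rad = 10.056°
Rodrigues: sinθ=0.17461, 1−cosθ=0.01536; R = I + sinθ·[k]× + (1−cosθ)·[k]×²:
    [+0.98686 +0.02314 +0.15993]
    [-0.03377 +0.99737 +0.06408]
    [-0.15803 -0.06864 +0.98505]
t = (0.4012, 0.0387, 0.7929) m
M0: Pc = R·M0+t = (+0.28844, +0.15934, +0.80336); u = 428.2·(+0.28844)/0.80336 + 319.9 = 473.6446, v = 877.2·(+0.15934)/0.80336 + 228.3 = 402.2898
M1: Pc = R·M1+t = (+0.51937, +0.15144, +0.76638); u = 428.2·(+0.51937)/0.76638 + 319.9 = 610.0876, v = 877.2·(+0.15144)/0.76638 + 228.3 = 401.6405
M2: Pc = R·M2+t = (+0.51396, -0.08194, +0.78244); u = 428.2·(+0.51396)/0.78244 + 319.9 = 601.1679, v = 877.2·(-0.08194)/0.78244 + 228.3 = 136.4324
M3: Pc = R·M3+t = (+0.28303, -0.07404, +0.81942); u = 428.2·(+0.28303)/0.81942 + 319.9 = 467.8018, v = 877.2·(-0.07404)/0.81942 + 228.3 = 149.0374

c0=(473.64, 402.29) c1=(610.09, 401.64) c2=(601.17, 136.43) c3=(467.80, 149.04)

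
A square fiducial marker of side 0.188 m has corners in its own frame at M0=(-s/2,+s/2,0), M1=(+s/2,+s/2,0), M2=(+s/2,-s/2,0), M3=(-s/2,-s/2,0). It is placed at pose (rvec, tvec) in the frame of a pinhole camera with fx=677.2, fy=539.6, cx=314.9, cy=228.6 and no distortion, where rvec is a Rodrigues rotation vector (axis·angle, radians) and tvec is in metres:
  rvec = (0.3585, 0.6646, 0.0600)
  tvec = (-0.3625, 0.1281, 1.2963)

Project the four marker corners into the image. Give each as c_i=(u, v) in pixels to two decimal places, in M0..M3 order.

c0=(104.07, 306.71) c1=(164.40, 326.93) c2=(150.12, 253.52) c3=(88.02, 238.51)

Intrinsics K: fx=677.2, fy=539.6, cx=314.9, cy=228.6
Marker side s = 0.188 m; corners in marker frame (Z=0):
  M0 = (-0.0940, +0.0940, 0)
  M1 = (+0.0940, +0.0940, 0)
  M2 = (+0.0940, -0.0940, 0)
  M3 = (-0.0940, -0.0940, 0)
rvec = (0.3585, 0.6646, 0.0600), |rvec| = θ = 0.75751 rad = 43.402°
Rodrigues: sinθ=0.68711, 1−cosθ=0.27345; R = I + sinθ·[k]× + (1−cosθ)·[k]×²:
    [+0.78780 +0.05912 +0.61309]
    [+0.16797 +0.93704 -0.30618]
    [-0.59259 +0.34419 +0.72827]
t = (-0.3625, 0.1281, 1.2963) m
M0: Pc = R·M0+t = (-0.43100, +0.20039, +1.38436); u = 677.2·(-0.43100)/1.38436 + 314.9 = 104.0653, v = 539.6·(+0.20039)/1.38436 + 228.6 = 306.7099
M1: Pc = R·M1+t = (-0.28289, +0.23197, +1.27295); u = 677.2·(-0.28289)/1.27295 + 314.9 = 164.4046, v = 539.6·(+0.23197)/1.27295 + 228.6 = 326.9315
M2: Pc = R·M2+t = (-0.29400, +0.05581, +1.20824); u = 677.2·(-0.29400)/1.20824 + 314.9 = 150.1157, v = 539.6·(+0.05581)/1.20824 + 228.6 = 253.5234
M3: Pc = R·M3+t = (-0.44211, +0.02423, +1.31965); u = 677.2·(-0.44211)/1.31965 + 314.9 = 88.0240, v = 539.6·(+0.02423)/1.31965 + 228.6 = 238.5074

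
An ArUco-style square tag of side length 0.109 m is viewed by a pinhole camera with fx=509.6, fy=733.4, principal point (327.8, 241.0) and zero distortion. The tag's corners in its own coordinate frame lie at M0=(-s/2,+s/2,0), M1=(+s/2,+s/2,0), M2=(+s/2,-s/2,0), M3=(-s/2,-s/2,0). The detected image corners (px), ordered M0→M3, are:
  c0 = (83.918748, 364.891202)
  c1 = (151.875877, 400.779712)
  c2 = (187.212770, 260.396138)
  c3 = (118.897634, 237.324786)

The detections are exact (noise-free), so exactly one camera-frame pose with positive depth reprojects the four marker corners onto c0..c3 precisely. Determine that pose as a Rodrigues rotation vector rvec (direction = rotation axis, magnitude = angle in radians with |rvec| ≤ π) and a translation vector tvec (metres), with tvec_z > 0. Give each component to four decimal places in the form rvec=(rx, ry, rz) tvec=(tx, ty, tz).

Intrinsics K: fx=509.6, fy=733.4, cx=327.8, cy=241.0
Marker side s = 0.109 m; corners in marker frame (Z=0):
  M0 = (-0.0545, +0.0545, 0)
  M1 = (+0.0545, +0.0545, 0)
  M2 = (+0.0545, -0.0545, 0)
  M3 = (-0.0545, -0.0545, 0)
Detected image corners:
  c0 = (83.918748, 364.891202) px
  c1 = (151.875877, 400.779712) px
  c2 = (187.212770, 260.396138) px
  c3 = (118.897634, 237.324786) px
Planar DLT: solve 8×8 A·h = b for H (H[2,2]=1):
  H  [+517.06197 -371.71243 +134.34329]
  H  [+17.33403 +1111.78772 +313.88036]
  H  [-0.79772 -0.36342 +1.00000]
B = K⁻¹H; ‖b₁‖=1.747037, ‖b₂‖=1.747037; λ = 2/(‖b₁‖+‖b₂‖) = 0.572398, sign → tz>0 ⇒ λ=+0.572398
r₁ = λ·B[:,0] = (+0.87450,+0.16358,-0.45662); r₂ = λ·B[:,1] = (-0.28371,+0.93608,-0.20802)
r₃ = r₁×r₂ = (+0.39340,+0.31146,+0.86500); SVD([r₁ r₂ r₃]) → R = UVᵀ:
  R  [+0.87450 -0.28371 +0.39340]
  R  [+0.16358 +0.93608 +0.31146]
  R  [-0.45662 -0.20802 +0.86500]
t = (-0.21730, +0.05688, +0.57240) m
tr R = 2.675575; θ = arccos((tr R − 1)/2) = 0.577578 rad = 33.093°
axis k = ((R−Rᵀ)₃₂, (R−Rᵀ)₁₃, (R−Rᵀ)₂₁) / (2 sinθ) = (-0.475715, +0.778408, +0.409605)
rvec = θ·k = (-0.274763, +0.449591, +0.236579)

rvec=(-0.2748, 0.4496, 0.2366) tvec=(-0.2173, 0.0569, 0.5724)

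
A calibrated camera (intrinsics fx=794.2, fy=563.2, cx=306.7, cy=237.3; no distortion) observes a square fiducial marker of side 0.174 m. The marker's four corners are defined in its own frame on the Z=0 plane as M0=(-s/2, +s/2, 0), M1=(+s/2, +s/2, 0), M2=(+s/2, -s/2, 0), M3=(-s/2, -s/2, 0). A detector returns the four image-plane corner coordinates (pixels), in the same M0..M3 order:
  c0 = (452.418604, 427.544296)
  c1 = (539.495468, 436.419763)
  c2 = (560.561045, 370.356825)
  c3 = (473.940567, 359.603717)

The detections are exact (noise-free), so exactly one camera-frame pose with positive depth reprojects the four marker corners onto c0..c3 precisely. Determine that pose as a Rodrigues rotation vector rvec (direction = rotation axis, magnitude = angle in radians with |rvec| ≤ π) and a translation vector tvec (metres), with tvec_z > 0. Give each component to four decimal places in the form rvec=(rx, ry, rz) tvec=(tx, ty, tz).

Intrinsics K: fx=794.2, fy=563.2, cx=306.7, cy=237.3
Marker side s = 0.174 m; corners in marker frame (Z=0):
  M0 = (-0.0870, +0.0870, 0)
  M1 = (+0.0870, +0.0870, 0)
  M2 = (+0.0870, -0.0870, 0)
  M3 = (-0.0870, -0.0870, 0)
Detected image corners:
  c0 = (452.418604, 427.544296) px
  c1 = (539.495468, 436.419763) px
  c2 = (560.561045, 370.356825) px
  c3 = (473.940567, 359.603717) px
Planar DLT: solve 8×8 A·h = b for H (H[2,2]=1):
  H  [+580.05768 -117.81793 +507.19911]
  H  [+120.05426 +388.56507 +398.57548]
  H  [+0.15974 +0.00897 +1.00000]
B = K⁻¹H; ‖b₁‖=0.702797, ‖b₂‖=0.702797; λ = 2/(‖b₁‖+‖b₂‖) = 1.422886, sign → tz>0 ⇒ λ=+1.422886
r₁ = λ·B[:,0] = (+0.95145,+0.20754,+0.22730); r₂ = λ·B[:,1] = (-0.21601,+0.97631,+0.01276)
r₃ = r₁×r₂ = (-0.21926,-0.06124,+0.97374); SVD([r₁ r₂ r₃]) → R = UVᵀ:
  R  [+0.95145 -0.21601 -0.21926]
  R  [+0.20754 +0.97631 -0.06124]
  R  [+0.22730 +0.01276 +0.97374]
t = (+0.35921, +0.40745, +1.42289) m
tr R = 2.901504; θ = arccos((tr R − 1)/2) = 0.315143 rad = 18.056°
axis k = ((R−Rᵀ)₃₂, (R−Rᵀ)₁₃, (R−Rᵀ)₂₁) / (2 sinθ) = (+0.119360, -0.720367, +0.683246)
rvec = θ·k = (+0.037615, -0.227019, +0.215320)

rvec=(0.0376, -0.2270, 0.2153) tvec=(0.3592, 0.4075, 1.4229)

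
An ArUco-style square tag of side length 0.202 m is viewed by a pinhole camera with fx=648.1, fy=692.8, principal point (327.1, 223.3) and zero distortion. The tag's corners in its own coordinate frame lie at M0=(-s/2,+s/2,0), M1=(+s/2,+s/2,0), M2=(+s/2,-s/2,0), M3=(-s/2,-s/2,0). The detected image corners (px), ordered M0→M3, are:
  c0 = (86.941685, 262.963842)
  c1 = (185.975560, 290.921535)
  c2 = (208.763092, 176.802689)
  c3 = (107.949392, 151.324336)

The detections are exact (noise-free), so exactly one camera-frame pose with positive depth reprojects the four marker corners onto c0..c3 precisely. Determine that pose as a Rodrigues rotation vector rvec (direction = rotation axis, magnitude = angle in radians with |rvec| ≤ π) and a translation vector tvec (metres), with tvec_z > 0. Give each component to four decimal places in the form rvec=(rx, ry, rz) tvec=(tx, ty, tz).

rvec=(0.0566, 0.1571, 0.2295) tvec=(-0.3356, -0.0046, 1.2059)

Intrinsics K: fx=648.1, fy=692.8, cx=327.1, cy=223.3
Marker side s = 0.202 m; corners in marker frame (Z=0):
  M0 = (-0.1010, +0.1010, 0)
  M1 = (+0.1010, +0.1010, 0)
  M2 = (+0.1010, -0.1010, 0)
  M3 = (-0.1010, -0.1010, 0)
Detected image corners:
  c0 = (86.941685, 262.963842) px
  c1 = (185.975560, 290.921535) px
  c2 = (208.763092, 176.802689) px
  c3 = (107.949392, 151.324336) px
Planar DLT: solve 8×8 A·h = b for H (H[2,2]=1):
  H  [+476.48213 -99.33150 +146.71802]
  H  [+105.13599 +572.22082 +220.68558]
  H  [-0.12322 +0.06118 +1.00000]
B = K⁻¹H; ‖b₁‖=0.829257, ‖b₂‖=0.829257; λ = 2/(‖b₁‖+‖b₂‖) = 1.205899, sign → tz>0 ⇒ λ=+1.205899
r₁ = λ·B[:,0] = (+0.96157,+0.23089,-0.14859); r₂ = λ·B[:,1] = (-0.22206,+0.97224,+0.07377)
r₃ = r₁×r₂ = (+0.16149,-0.03794,+0.98614); SVD([r₁ r₂ r₃]) → R = UVᵀ:
  R  [+0.96157 -0.22206 +0.16149]
  R  [+0.23089 +0.97224 -0.03794]
  R  [-0.14859 +0.07377 +0.98614]
t = (-0.33563, -0.00455, +1.20590) m
tr R = 2.919950; θ = arccos((tr R − 1)/2) = 0.283883 rad = 16.265°
axis k = ((R−Rᵀ)₃₂, (R−Rᵀ)₁₃, (R−Rᵀ)₂₁) / (2 sinθ) = (+0.199428, +0.553544, +0.808590)
rvec = θ·k = (+0.056614, +0.157142, +0.229545)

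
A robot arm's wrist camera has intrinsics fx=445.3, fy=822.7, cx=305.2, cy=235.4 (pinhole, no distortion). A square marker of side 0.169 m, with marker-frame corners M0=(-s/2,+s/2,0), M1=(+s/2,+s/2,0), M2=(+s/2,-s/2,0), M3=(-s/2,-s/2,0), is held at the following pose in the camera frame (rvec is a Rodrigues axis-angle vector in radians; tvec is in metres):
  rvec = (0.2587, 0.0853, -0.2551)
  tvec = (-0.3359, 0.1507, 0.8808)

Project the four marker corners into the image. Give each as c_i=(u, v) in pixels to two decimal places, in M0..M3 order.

c0=(111.94, 461.00) c1=(189.09, 428.79) c2=(160.49, 285.29) c3=(80.36, 322.24)

Intrinsics K: fx=445.3, fy=822.7, cx=305.2, cy=235.4
Marker side s = 0.169 m; corners in marker frame (Z=0):
  M0 = (-0.0845, +0.0845, 0)
  M1 = (+0.0845, +0.0845, 0)
  M2 = (+0.0845, -0.0845, 0)
  M3 = (-0.0845, -0.0845, 0)
rvec = (0.2587, 0.0853, -0.2551), |rvec| = θ = 0.37320 rad = 21.383°
Rodrigues: sinθ=0.36460, 1−cosθ=0.06883; R = I + sinθ·[k]× + (1−cosθ)·[k]×²:
    [+0.96424 +0.26013 +0.05072]
    [-0.23831 +0.93476 -0.26349]
    [-0.11595 +0.24198 +0.96333]
t = (-0.3359, 0.1507, 0.8808) m
M0: Pc = R·M0+t = (-0.39540, +0.24982, +0.91105); u = 445.3·(-0.39540)/0.91105 + 305.2 = 111.9377, v = 822.7·(+0.24982)/0.91105 + 235.4 = 460.9990
M1: Pc = R·M1+t = (-0.23244, +0.20955, +0.89145); u = 445.3·(-0.23244)/0.89145 + 305.2 = 189.0903, v = 822.7·(+0.20955)/0.89145 + 235.4 = 428.7891
M2: Pc = R·M2+t = (-0.27640, +0.05158, +0.85055); u = 445.3·(-0.27640)/0.85055 + 305.2 = 160.4922, v = 822.7·(+0.05158)/0.85055 + 235.4 = 285.2861
M3: Pc = R·M3+t = (-0.43936, +0.09185, +0.87015); u = 445.3·(-0.43936)/0.87015 + 305.2 = 80.3577, v = 822.7·(+0.09185)/0.87015 + 235.4 = 322.2414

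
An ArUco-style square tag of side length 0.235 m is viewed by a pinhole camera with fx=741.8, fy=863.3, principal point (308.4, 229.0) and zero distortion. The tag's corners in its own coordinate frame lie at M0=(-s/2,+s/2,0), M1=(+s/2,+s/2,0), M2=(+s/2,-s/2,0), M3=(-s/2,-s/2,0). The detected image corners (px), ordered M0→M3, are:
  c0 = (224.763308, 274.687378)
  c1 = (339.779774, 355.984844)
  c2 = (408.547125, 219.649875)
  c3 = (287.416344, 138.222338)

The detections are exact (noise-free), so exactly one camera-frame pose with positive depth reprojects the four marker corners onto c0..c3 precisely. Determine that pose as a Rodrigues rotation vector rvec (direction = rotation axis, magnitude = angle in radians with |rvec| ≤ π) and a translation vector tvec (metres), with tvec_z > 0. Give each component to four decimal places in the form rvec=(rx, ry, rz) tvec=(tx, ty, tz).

Intrinsics K: fx=741.8, fy=863.3, cx=308.4, cy=229.0
Marker side s = 0.235 m; corners in marker frame (Z=0):
  M0 = (-0.1175, +0.1175, 0)
  M1 = (+0.1175, +0.1175, 0)
  M2 = (+0.1175, -0.1175, 0)
  M3 = (-0.1175, -0.1175, 0)
Detected image corners:
  c0 = (224.763308, 274.687378) px
  c1 = (339.779774, 355.984844) px
  c2 = (408.547125, 219.649875) px
  c3 = (287.416344, 138.222338) px
Planar DLT: solve 8×8 A·h = b for H (H[2,2]=1):
  H  [+472.04770 -226.80350 +313.81801]
  H  [+322.58261 +621.73333 +248.01828]
  H  [-0.09564 +0.16713 +1.00000]
B = K⁻¹H; ‖b₁‖=0.790888, ‖b₂‖=0.790888; λ = 2/(‖b₁‖+‖b₂‖) = 1.264402, sign → tz>0 ⇒ λ=+1.264402
r₁ = λ·B[:,0] = (+0.85488,+0.50454,-0.12092); r₂ = λ·B[:,1] = (-0.47444,+0.85454,+0.21132)
r₃ = r₁×r₂ = (+0.20995,-0.12328,+0.96991); SVD([r₁ r₂ r₃]) → R = UVᵀ:
  R  [+0.85488 -0.47444 +0.20995]
  R  [+0.50454 +0.85454 -0.12328]
  R  [-0.12092 +0.21132 +0.96991]
t = (+0.00924, +0.02785, +1.26440) m
tr R = 2.679332; θ = arccos((tr R − 1)/2) = 0.574129 rad = 32.895°
axis k = ((R−Rᵀ)₃₂, (R−Rᵀ)₁₃, (R−Rᵀ)₂₁) / (2 sinθ) = (+0.308052, +0.304618, +0.901283)
rvec = θ·k = (+0.176862, +0.174890, +0.517453)

rvec=(0.1769, 0.1749, 0.5175) tvec=(0.0092, 0.0279, 1.2644)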